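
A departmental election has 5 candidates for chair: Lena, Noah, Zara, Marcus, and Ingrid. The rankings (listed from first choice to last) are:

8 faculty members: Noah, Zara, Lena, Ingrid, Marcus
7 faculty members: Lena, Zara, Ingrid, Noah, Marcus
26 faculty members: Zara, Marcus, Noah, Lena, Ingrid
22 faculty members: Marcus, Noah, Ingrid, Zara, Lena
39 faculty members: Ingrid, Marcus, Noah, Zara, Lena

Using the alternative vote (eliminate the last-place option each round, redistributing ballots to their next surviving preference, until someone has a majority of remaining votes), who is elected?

Ingrid

Round 1: Lena 7, Noah 8, Zara 26, Marcus 22, Ingrid 39. Eliminate Lena.
Round 2: Noah 8, Zara 33, Marcus 22, Ingrid 39. Eliminate Noah.
Round 3: Zara 41, Marcus 22, Ingrid 39. Eliminate Marcus.
Round 4: Zara 41, Ingrid 61. Ingrid has a majority.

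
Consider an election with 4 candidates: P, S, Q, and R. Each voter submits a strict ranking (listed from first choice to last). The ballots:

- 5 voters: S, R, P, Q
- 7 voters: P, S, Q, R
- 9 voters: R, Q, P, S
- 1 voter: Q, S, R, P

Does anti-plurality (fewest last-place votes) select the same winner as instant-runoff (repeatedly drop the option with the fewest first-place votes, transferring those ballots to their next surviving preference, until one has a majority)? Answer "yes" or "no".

no

Anti-plurality — last-place votes: P 1, S 9, Q 5, R 7. Winner: P.
Instant-runoff — R1 P 7, S 5, Q 1, R 9 (Q out); R2 P 7, S 6, R 9 (S out); R3 P 7, R 15 (R winner). Winner: R.
The two methods disagree.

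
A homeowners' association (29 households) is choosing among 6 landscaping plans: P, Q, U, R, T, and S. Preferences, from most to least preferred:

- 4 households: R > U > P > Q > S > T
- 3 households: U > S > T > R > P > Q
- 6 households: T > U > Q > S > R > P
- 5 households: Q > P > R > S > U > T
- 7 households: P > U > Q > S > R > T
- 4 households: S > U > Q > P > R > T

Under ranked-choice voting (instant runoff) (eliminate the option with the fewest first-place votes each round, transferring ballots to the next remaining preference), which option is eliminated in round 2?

Round 1: P 7, Q 5, U 3, R 4, T 6, S 4. Eliminate U.
Round 2: P 7, Q 5, R 4, T 6, S 7. Eliminate R.

R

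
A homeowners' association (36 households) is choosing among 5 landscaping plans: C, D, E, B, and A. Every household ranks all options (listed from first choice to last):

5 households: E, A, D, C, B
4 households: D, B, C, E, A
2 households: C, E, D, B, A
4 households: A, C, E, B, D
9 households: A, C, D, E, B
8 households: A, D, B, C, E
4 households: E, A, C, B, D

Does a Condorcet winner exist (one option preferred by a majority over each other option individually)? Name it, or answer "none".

A

A vs C: 30–6 for A.
A vs D: 30–6 for A.
A vs E: 21–15 for A.
A vs B: 30–6 for A.
A beats every other option head-to-head.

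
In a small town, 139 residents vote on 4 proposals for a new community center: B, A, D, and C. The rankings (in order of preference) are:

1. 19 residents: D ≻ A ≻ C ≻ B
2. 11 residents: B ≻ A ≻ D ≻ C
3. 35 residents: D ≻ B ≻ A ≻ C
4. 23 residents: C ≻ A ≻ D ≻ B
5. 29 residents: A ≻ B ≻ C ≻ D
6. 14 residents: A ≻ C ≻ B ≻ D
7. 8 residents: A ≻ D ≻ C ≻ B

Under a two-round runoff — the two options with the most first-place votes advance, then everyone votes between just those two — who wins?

A

Round 1 first-place votes: B 11, A 51, D 54, C 23.
D and A advance.
Runoff: D is preferred to A by 54 voters; A by 85.
A wins the runoff.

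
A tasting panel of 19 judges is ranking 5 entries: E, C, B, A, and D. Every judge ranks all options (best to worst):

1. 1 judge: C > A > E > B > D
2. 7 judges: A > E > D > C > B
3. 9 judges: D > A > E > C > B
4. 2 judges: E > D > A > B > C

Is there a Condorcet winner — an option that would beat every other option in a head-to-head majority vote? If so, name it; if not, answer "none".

Checking pairwise contests:
A beats E 17–2.
E beats C 18–1.
E beats B 19–0.
D beats A 11–8.
E beats D 10–9.
Every option loses at least one head-to-head, so there is no Condorcet winner.

none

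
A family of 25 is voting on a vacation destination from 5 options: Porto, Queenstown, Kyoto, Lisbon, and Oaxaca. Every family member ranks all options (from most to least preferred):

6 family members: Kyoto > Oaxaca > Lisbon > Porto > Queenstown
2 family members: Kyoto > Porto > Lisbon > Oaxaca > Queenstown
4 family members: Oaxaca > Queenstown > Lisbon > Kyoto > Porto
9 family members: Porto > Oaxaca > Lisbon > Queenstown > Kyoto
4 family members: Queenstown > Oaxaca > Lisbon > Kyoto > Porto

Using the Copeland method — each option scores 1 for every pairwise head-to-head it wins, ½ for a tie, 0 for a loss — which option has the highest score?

Porto: beats Queenstown; loses to Kyoto, Lisbon, and Oaxaca → score 1.
Queenstown: beats Kyoto; loses to Porto, Lisbon, and Oaxaca → score 1.
Kyoto: beats Porto; loses to Queenstown, Lisbon, and Oaxaca → score 1.
Lisbon: beats Porto, Queenstown, and Kyoto; loses to Oaxaca → score 3.
Oaxaca: beats Porto, Queenstown, Kyoto, and Lisbon → score 4.
Oaxaca has the best pairwise record.

Oaxaca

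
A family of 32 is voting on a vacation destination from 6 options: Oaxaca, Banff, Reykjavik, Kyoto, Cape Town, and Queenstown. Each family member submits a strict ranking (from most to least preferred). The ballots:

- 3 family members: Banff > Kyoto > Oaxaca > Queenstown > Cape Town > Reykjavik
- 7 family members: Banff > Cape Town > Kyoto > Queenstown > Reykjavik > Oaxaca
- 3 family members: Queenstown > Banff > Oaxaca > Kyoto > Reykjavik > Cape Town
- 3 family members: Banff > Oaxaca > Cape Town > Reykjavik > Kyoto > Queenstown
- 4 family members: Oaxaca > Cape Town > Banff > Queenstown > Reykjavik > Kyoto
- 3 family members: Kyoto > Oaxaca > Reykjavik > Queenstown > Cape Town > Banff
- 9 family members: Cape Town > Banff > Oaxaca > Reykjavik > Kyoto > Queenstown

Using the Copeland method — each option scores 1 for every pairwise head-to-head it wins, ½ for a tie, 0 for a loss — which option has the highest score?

Banff

Oaxaca: beats Reykjavik, Kyoto, and Queenstown; ties Cape Town; loses to Banff → score 3.5.
Banff: beats Oaxaca, Reykjavik, Kyoto, and Queenstown; ties Cape Town → score 4.5.
Reykjavik: ties Kyoto; loses to Oaxaca, Banff, Cape Town, and Queenstown → score 0.5.
Kyoto: beats Queenstown; ties Reykjavik; loses to Oaxaca, Banff, and Cape Town → score 1.5.
Cape Town: beats Reykjavik, Kyoto, and Queenstown; ties Oaxaca and Banff → score 4.
Queenstown: beats Reykjavik; loses to Oaxaca, Banff, Kyoto, and Cape Town → score 1.
Banff has the best pairwise record.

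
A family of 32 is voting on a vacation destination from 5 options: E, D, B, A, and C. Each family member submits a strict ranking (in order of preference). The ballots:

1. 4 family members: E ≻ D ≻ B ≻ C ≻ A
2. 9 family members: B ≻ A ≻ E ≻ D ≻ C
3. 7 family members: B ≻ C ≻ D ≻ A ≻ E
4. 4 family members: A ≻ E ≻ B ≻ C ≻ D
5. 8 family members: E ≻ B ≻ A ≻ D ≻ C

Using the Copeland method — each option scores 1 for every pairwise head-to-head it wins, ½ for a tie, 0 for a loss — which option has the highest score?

E: beats D and C; ties B; loses to A → score 2.5.
D: beats C; loses to E, B, and A → score 1.
B: beats D, A, and C; ties E → score 3.5.
A: beats E, D, and C; loses to B → score 3.
C: loses to E, D, B, and A → score 0.
B has the best pairwise record.

B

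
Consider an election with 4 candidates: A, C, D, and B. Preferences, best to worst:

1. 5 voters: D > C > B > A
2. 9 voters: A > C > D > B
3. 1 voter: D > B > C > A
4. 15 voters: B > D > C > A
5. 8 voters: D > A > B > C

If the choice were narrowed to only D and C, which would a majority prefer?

D

Voters preferring D to C: 29; preferring C to D: 9.
D wins the head-to-head.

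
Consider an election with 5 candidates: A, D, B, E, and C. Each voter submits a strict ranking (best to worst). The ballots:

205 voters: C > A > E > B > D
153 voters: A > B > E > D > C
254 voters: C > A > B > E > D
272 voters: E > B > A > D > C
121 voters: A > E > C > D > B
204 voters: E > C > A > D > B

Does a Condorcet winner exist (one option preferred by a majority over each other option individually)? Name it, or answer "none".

none

Checking pairwise contests:
C beats A 663–546.
A beats D 1209–0.
A beats B 937–272.
A beats E 733–476.
E beats C 750–459.
Every option loses at least one head-to-head, so there is no Condorcet winner.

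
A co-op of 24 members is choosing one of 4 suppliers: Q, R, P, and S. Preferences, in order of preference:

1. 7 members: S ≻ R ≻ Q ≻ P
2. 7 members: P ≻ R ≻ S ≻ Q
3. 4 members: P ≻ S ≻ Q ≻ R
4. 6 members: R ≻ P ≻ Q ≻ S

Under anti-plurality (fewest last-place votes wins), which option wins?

Last-place votes: Q 7, R 4, P 7, S 6.
R is ranked last by the fewest voters, so R wins.

R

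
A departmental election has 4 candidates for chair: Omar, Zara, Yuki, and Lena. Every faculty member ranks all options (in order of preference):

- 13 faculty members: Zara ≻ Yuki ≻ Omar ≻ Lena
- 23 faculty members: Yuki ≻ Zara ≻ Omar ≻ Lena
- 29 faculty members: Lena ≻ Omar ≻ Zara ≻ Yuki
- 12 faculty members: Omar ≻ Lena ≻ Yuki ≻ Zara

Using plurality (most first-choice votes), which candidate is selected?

First-place votes: Omar 12, Zara 13, Yuki 23, Lena 29.
Lena has the most first-place votes.

Lena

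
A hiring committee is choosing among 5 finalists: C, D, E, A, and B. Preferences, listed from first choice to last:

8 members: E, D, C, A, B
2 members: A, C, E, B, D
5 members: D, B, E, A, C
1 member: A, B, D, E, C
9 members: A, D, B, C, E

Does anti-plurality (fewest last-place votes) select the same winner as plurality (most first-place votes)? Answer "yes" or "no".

Anti-plurality — last-place votes: C 6, D 2, E 9, A 0, B 8. Winner: A.
Plurality — first-place votes: C 0, D 5, E 8, A 12, B 0. Winner: A.
The two methods agree.

yes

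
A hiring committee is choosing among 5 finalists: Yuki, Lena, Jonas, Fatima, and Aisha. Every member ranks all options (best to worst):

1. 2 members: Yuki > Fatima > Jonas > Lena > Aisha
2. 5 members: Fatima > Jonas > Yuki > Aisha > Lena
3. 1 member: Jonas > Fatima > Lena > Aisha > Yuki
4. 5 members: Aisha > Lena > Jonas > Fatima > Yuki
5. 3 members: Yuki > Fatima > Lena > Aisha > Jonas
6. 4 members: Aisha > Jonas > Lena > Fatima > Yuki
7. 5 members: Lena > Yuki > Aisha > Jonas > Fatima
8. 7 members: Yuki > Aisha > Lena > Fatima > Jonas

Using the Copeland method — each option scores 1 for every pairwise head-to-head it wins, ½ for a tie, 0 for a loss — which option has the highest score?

Yuki

Yuki: beats Lena, Jonas, Fatima, and Aisha → score 4.
Lena: beats Jonas and Fatima; loses to Yuki and Aisha → score 2.
Jonas: loses to Yuki, Lena, Fatima, and Aisha → score 0.
Fatima: beats Jonas; loses to Yuki, Lena, and Aisha → score 1.
Aisha: beats Lena, Jonas, and Fatima; loses to Yuki → score 3.
Yuki has the best pairwise record.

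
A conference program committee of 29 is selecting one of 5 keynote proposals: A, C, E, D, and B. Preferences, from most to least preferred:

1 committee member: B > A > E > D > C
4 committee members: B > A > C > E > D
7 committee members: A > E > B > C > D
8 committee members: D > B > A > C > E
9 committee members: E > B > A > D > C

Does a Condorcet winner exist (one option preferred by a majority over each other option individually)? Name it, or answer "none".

none

Checking pairwise contests:
B beats A 22–7.
A beats C 29–0.
A beats E 20–9.
A beats D 21–8.
E beats B 16–13.
Every option loses at least one head-to-head, so there is no Condorcet winner.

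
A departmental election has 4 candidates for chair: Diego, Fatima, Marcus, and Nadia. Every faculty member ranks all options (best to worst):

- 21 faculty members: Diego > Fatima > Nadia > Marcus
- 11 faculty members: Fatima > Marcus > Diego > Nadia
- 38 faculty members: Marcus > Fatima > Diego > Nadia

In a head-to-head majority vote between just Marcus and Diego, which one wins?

Voters preferring Marcus to Diego: 49; preferring Diego to Marcus: 21.
Marcus wins the head-to-head.

Marcus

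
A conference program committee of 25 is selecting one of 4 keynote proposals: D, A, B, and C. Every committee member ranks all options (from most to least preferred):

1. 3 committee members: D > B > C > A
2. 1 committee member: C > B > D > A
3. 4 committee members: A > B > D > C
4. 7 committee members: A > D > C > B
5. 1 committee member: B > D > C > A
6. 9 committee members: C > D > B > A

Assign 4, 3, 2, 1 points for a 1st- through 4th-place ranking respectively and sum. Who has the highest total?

D: 3·4 + 1·2 + 4·2 + 7·3 + 1·3 + 9·3 = 73
A: 3·1 + 1·1 + 4·4 + 7·4 + 1·1 + 9·1 = 58
B: 3·3 + 1·3 + 4·3 + 7·1 + 1·4 + 9·2 = 53
C: 3·2 + 1·4 + 4·1 + 7·2 + 1·2 + 9·4 = 66
D has the highest Borda score (73).

D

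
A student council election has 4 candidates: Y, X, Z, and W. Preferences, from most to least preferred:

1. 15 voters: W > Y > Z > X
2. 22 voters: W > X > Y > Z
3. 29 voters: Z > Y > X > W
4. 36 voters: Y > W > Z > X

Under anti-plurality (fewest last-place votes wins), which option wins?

Y

Last-place votes: Y 0, X 51, Z 22, W 29.
Y is ranked last by the fewest voters, so Y wins.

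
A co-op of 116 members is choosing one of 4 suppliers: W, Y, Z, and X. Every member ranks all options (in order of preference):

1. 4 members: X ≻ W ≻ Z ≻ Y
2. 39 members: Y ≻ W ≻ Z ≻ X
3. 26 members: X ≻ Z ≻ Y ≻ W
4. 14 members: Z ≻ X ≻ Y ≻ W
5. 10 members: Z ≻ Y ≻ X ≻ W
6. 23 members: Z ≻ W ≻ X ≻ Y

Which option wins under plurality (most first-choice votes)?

First-place votes: W 0, Y 39, Z 47, X 30.
Z has the most first-place votes.

Z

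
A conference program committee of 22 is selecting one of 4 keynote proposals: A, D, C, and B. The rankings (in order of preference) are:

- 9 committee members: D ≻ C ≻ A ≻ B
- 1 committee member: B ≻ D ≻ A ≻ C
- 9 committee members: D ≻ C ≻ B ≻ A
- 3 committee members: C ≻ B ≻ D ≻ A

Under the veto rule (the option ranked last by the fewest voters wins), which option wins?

D

Last-place votes: A 12, D 0, C 1, B 9.
D is ranked last by the fewest voters, so D wins.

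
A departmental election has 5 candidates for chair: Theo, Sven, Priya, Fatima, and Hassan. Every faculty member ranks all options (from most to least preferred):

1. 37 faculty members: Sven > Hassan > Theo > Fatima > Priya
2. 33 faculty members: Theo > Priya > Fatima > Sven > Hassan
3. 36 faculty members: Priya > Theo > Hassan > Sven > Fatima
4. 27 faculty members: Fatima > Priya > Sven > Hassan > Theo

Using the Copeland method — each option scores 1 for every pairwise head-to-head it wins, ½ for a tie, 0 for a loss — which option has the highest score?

Theo

Theo: beats Sven, Priya, Fatima, and Hassan → score 4.
Sven: beats Fatima and Hassan; loses to Theo and Priya → score 2.
Priya: beats Sven, Fatima, and Hassan; loses to Theo → score 3.
Fatima: loses to Theo, Sven, Priya, and Hassan → score 0.
Hassan: beats Fatima; loses to Theo, Sven, and Priya → score 1.
Theo has the best pairwise record.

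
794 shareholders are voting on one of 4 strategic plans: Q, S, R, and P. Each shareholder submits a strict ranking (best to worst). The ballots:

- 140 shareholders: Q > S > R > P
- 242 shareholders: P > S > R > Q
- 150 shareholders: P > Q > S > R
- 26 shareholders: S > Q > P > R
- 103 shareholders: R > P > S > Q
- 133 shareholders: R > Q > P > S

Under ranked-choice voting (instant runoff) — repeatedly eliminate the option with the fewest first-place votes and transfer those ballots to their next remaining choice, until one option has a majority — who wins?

P

Round 1: Q 140, S 26, R 236, P 392. Eliminate S.
Round 2: Q 166, R 236, P 392. Eliminate Q.
Round 3: R 376, P 418. P has a majority.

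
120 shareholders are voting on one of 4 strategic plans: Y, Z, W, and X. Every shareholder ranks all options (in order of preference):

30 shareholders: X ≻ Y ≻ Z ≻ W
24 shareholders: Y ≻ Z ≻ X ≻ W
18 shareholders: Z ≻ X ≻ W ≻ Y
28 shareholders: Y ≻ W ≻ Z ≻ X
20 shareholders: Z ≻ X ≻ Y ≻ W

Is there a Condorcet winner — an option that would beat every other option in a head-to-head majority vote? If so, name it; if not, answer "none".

none

Checking pairwise contests:
X beats Y 68–52.
Y beats Z 82–38.
Y beats W 102–18.
Z beats X 90–30.
Every option loses at least one head-to-head, so there is no Condorcet winner.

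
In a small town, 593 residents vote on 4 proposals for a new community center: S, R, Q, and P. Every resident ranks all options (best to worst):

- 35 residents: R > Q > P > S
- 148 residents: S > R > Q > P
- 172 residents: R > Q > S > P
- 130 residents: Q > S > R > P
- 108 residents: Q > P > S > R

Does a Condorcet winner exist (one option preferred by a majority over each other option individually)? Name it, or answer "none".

Checking pairwise contests:
Q beats S 445–148.
S beats R 386–207.
R beats Q 355–238.
S beats P 450–143.
Every option loses at least one head-to-head, so there is no Condorcet winner.

none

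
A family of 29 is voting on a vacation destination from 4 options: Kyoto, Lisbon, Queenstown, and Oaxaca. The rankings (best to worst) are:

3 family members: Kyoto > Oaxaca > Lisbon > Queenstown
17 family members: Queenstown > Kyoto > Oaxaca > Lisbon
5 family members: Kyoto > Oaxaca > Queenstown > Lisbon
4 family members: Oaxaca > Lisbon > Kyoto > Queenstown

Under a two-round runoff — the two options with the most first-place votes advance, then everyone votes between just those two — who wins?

Round 1 first-place votes: Kyoto 8, Lisbon 0, Queenstown 17, Oaxaca 4.
Queenstown and Kyoto advance.
Runoff: Queenstown is preferred to Kyoto by 17 voters; Kyoto by 12.
Queenstown wins the runoff.

Queenstown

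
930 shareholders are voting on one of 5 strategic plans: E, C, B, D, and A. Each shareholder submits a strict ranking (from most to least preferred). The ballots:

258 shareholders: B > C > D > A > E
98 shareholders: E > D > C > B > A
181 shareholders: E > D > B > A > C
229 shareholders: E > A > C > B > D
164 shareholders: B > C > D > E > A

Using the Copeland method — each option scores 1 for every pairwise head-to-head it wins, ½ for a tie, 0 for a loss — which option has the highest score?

E

E: beats C, B, D, and A → score 4.
C: beats D and A; loses to E and B → score 2.
B: beats C, D, and A; loses to E → score 3.
D: beats A; loses to E, C, and B → score 1.
A: loses to E, C, B, and D → score 0.
E has the best pairwise record.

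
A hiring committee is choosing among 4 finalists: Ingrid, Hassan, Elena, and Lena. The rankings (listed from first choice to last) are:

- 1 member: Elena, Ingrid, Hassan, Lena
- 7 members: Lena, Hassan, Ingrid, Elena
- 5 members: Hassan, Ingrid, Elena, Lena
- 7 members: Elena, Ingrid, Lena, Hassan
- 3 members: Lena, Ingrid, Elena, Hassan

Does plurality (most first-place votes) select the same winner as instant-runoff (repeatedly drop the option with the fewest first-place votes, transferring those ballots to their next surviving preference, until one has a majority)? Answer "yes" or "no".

no

Plurality — first-place votes: Ingrid 0, Hassan 5, Elena 8, Lena 10. Winner: Lena.
Instant-runoff — R1 Ingrid 0, Hassan 5, Elena 8, Lena 10 (Ingrid out); R2 Hassan 5, Elena 8, Lena 10 (Hassan out); R3 Elena 13, Lena 10 (Elena winner). Winner: Elena.
The two methods disagree.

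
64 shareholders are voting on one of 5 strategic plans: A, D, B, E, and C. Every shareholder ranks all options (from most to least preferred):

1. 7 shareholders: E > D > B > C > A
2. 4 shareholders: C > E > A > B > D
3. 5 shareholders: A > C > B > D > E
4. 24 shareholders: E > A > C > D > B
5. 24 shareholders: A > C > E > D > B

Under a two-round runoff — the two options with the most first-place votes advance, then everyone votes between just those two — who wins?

Round 1 first-place votes: A 29, D 0, B 0, E 31, C 4.
E and A advance.
Runoff: E is preferred to A by 35 voters; A by 29.
E wins the runoff.

E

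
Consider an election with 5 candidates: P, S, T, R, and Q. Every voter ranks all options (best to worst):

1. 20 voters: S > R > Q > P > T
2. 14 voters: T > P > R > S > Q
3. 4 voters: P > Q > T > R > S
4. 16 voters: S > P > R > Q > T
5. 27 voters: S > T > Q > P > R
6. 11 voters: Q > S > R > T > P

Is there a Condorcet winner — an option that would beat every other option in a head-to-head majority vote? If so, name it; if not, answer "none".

S

S vs P: 74–18 for S.
S vs T: 74–18 for S.
S vs R: 74–18 for S.
S vs Q: 77–15 for S.
S beats every other option head-to-head.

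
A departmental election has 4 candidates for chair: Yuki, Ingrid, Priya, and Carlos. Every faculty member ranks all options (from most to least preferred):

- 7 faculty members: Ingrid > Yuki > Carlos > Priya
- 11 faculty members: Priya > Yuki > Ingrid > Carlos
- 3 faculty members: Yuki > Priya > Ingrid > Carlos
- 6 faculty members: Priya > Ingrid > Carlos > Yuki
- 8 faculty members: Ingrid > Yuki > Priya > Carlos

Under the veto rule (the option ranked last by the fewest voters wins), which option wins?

Ingrid

Last-place votes: Yuki 6, Ingrid 0, Priya 7, Carlos 22.
Ingrid is ranked last by the fewest voters, so Ingrid wins.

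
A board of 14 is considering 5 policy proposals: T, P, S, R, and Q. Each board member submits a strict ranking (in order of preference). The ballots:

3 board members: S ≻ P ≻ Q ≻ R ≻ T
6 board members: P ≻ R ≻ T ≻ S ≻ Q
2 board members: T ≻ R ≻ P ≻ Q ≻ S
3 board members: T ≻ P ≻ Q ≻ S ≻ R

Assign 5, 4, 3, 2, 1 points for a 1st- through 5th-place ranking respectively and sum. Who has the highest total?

T: 3·1 + 6·3 + 2·5 + 3·5 = 46
P: 3·4 + 6·5 + 2·3 + 3·4 = 60
S: 3·5 + 6·2 + 2·1 + 3·2 = 35
R: 3·2 + 6·4 + 2·4 + 3·1 = 41
Q: 3·3 + 6·1 + 2·2 + 3·3 = 28
P has the highest Borda score (60).

P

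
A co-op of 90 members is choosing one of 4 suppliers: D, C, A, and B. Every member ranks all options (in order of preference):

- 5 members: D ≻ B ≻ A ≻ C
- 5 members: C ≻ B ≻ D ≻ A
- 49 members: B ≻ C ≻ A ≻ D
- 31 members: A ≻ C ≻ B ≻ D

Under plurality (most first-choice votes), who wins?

First-place votes: D 5, C 5, A 31, B 49.
B has the most first-place votes.

B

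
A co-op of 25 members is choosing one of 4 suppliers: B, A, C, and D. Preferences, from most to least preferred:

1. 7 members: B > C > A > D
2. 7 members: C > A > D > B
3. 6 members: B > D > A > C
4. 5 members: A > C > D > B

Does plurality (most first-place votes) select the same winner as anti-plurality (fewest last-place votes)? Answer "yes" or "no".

no

Plurality — first-place votes: B 13, A 5, C 7, D 0. Winner: B.
Anti-plurality — last-place votes: B 12, A 0, C 6, D 7. Winner: A.
The two methods disagree.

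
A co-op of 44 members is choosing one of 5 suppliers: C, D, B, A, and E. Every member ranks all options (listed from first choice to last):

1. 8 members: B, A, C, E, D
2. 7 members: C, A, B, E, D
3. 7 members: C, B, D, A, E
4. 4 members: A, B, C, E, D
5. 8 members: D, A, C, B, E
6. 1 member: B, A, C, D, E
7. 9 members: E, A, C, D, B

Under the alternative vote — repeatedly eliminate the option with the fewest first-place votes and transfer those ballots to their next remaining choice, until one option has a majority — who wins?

C

Round 1: C 14, D 8, B 9, A 4, E 9. Eliminate A.
Round 2: C 14, D 8, B 13, E 9. Eliminate D.
Round 3: C 22, B 13, E 9. Eliminate E.
Round 4: C 31, B 13. C has a majority.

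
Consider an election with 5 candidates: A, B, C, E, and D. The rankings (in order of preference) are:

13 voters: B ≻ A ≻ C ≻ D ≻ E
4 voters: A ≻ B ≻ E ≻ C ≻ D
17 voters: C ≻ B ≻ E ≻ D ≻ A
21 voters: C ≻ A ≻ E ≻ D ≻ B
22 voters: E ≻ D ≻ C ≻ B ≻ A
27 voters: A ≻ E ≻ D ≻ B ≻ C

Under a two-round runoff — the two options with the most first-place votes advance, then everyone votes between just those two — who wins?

Round 1 first-place votes: A 31, B 13, C 38, E 22, D 0.
C and A advance.
Runoff: C is preferred to A by 60 voters; A by 44.
C wins the runoff.

C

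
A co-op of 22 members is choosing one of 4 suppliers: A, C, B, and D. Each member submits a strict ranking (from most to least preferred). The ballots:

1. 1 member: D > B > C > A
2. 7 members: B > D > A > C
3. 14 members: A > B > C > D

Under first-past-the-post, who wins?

First-place votes: A 14, C 0, B 7, D 1.
A has the most first-place votes.

A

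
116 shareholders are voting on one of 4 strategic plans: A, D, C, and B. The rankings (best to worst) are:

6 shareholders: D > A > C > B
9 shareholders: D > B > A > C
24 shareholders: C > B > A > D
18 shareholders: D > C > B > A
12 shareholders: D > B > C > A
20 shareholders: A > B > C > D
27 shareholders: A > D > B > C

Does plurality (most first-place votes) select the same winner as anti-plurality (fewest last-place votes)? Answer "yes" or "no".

Plurality — first-place votes: A 47, D 45, C 24, B 0. Winner: A.
Anti-plurality — last-place votes: A 30, D 44, C 36, B 6. Winner: B.
The two methods disagree.

no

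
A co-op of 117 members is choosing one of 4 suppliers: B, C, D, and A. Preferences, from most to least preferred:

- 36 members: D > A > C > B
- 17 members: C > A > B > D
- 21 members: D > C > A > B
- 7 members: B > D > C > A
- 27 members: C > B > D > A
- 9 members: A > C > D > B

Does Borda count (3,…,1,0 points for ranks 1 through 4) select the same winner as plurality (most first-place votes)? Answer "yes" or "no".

no

Borda — scores: B 92, C 235, D 221, A 154. Winner: C.
Plurality — first-place votes: B 7, C 44, D 57, A 9. Winner: D.
The two methods disagree.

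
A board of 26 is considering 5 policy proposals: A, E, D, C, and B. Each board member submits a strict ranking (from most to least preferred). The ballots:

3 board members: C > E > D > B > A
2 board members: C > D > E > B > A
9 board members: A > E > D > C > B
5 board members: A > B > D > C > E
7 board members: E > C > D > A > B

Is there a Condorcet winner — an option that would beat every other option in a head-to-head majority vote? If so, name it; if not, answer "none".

A vs E: 14–12 for A.
A vs D: 14–12 for A.
A vs C: 14–12 for A.
A vs B: 21–5 for A.
A beats every other option head-to-head.

A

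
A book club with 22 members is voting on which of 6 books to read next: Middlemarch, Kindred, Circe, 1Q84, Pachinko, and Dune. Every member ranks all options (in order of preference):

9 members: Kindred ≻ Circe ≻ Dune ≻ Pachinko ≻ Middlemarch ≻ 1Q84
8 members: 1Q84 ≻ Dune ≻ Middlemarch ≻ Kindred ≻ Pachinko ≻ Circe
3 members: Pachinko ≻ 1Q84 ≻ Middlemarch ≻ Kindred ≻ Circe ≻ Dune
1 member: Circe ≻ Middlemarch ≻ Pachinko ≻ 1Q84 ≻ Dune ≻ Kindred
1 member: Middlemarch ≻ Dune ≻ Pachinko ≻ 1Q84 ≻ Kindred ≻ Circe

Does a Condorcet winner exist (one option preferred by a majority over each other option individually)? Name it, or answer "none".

Checking pairwise contests:
Pachinko beats Middlemarch 12–10.
Middlemarch beats Kindred 13–9.
Middlemarch beats Circe 12–10.
Pachinko beats 1Q84 14–8.
Kindred beats Pachinko 17–5.
Kindred beats Dune 12–10.
Every option loses at least one head-to-head, so there is no Condorcet winner.

none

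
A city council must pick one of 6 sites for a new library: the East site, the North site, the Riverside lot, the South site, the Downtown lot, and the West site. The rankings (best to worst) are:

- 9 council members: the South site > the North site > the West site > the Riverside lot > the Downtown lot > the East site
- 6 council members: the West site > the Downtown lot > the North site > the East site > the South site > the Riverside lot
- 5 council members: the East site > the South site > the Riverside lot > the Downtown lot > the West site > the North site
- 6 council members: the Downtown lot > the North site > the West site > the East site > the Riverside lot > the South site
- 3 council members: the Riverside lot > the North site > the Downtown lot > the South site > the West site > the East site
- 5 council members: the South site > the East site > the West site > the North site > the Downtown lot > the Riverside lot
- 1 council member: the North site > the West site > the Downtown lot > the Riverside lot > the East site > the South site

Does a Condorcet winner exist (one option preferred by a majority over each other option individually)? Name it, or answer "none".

none

Checking pairwise contests:
the North site beats the East site 25–10.
the South site beats the North site 19–16.
the East site beats the Riverside lot 22–13.
the East site beats the South site 18–17.
the North site beats the Downtown lot 18–17.
the North site beats the West site 19–16.
Every option loses at least one head-to-head, so there is no Condorcet winner.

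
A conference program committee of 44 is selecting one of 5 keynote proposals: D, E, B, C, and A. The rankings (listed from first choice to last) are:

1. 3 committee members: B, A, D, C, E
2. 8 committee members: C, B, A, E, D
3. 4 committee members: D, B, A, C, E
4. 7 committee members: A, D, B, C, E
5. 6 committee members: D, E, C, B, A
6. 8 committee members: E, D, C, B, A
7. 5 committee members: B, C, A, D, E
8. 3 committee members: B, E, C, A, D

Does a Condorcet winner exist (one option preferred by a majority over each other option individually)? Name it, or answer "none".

Checking pairwise contests:
A beats D 26–18.
D beats E 25–19.
D beats B 25–19.
D beats C 28–16.
B beats A 37–7.
Every option loses at least one head-to-head, so there is no Condorcet winner.

none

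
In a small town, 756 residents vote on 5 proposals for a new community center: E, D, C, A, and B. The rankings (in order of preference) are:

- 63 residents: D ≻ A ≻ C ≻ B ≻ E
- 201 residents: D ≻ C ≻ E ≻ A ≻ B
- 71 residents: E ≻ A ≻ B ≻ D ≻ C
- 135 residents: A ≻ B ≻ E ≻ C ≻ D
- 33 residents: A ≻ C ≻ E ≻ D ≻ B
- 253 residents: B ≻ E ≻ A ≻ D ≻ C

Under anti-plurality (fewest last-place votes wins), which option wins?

Last-place votes: E 63, D 135, C 324, A 0, B 234.
A is ranked last by the fewest voters, so A wins.

A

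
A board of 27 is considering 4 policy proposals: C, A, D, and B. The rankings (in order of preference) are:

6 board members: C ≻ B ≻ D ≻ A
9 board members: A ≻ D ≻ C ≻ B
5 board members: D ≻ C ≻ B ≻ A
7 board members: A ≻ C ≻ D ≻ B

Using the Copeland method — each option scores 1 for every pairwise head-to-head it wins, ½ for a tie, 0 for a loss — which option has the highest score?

A

C: beats B; loses to A and D → score 1.
A: beats C, D, and B → score 3.
D: beats C and B; loses to A → score 2.
B: loses to C, A, and D → score 0.
A has the best pairwise record.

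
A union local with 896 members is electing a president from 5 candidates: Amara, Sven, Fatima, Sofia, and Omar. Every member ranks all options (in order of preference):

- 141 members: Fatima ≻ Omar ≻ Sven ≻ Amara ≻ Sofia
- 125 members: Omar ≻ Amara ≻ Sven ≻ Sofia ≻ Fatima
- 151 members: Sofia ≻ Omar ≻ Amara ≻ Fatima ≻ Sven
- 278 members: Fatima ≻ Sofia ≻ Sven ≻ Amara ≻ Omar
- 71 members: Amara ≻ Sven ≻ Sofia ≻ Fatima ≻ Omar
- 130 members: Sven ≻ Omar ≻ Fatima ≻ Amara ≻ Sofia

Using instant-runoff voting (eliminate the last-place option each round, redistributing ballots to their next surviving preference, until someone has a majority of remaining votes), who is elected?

Round 1: Amara 71, Sven 130, Fatima 419, Sofia 151, Omar 125. Eliminate Amara.
Round 2: Sven 201, Fatima 419, Sofia 151, Omar 125. Eliminate Omar.
Round 3: Sven 326, Fatima 419, Sofia 151. Eliminate Sofia.
Round 4: Sven 326, Fatima 570. Fatima has a majority.

Fatima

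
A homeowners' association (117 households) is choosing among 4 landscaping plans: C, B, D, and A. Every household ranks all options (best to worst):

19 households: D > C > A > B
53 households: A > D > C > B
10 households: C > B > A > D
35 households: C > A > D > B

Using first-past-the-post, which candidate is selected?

A

First-place votes: C 45, B 0, D 19, A 53.
A has the most first-place votes.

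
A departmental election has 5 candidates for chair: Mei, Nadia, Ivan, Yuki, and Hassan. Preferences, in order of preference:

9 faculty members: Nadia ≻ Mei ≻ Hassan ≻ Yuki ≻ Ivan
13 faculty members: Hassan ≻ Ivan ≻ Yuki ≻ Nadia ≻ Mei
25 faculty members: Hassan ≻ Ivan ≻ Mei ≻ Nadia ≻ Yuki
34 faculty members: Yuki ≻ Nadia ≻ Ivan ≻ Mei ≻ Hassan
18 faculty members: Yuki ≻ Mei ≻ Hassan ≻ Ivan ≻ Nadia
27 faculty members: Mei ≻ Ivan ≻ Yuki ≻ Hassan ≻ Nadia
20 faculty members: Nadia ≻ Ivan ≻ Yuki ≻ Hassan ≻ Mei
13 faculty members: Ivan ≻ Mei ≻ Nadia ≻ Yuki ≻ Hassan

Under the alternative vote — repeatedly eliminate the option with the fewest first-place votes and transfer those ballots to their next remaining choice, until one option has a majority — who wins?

Yuki

Round 1: Mei 27, Nadia 29, Ivan 13, Yuki 52, Hassan 38. Eliminate Ivan.
Round 2: Mei 40, Nadia 29, Yuki 52, Hassan 38. Eliminate Nadia.
Round 3: Mei 49, Yuki 72, Hassan 38. Eliminate Hassan.
Round 4: Mei 74, Yuki 85. Yuki has a majority.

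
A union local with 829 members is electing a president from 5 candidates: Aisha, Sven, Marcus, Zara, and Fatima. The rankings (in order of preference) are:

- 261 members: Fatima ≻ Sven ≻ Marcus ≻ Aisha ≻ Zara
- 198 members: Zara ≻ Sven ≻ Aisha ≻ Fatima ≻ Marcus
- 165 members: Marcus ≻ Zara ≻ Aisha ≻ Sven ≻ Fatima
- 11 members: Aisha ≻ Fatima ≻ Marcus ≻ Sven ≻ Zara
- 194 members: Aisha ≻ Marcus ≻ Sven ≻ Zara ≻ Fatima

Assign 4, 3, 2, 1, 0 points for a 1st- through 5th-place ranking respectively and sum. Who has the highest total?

Aisha: 261·1 + 198·2 + 165·2 + 11·4 + 194·4 = 1807
Sven: 261·3 + 198·3 + 165·1 + 11·1 + 194·2 = 1941
Marcus: 261·2 + 198·0 + 165·4 + 11·2 + 194·3 = 1786
Zara: 261·0 + 198·4 + 165·3 + 11·0 + 194·1 = 1481
Fatima: 261·4 + 198·1 + 165·0 + 11·3 + 194·0 = 1275
Sven has the highest Borda score (1941).

Sven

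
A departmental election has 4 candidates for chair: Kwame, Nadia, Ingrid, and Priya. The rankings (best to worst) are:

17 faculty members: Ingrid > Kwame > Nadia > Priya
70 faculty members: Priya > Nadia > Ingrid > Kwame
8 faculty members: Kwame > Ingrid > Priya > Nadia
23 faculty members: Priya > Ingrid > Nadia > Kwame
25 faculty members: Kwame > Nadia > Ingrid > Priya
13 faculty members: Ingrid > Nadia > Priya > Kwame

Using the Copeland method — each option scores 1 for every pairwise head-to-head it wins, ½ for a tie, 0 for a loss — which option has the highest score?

Kwame: loses to Nadia, Ingrid, and Priya → score 0.
Nadia: beats Kwame and Ingrid; loses to Priya → score 2.
Ingrid: beats Kwame; loses to Nadia and Priya → score 1.
Priya: beats Kwame, Nadia, and Ingrid → score 3.
Priya has the best pairwise record.

Priya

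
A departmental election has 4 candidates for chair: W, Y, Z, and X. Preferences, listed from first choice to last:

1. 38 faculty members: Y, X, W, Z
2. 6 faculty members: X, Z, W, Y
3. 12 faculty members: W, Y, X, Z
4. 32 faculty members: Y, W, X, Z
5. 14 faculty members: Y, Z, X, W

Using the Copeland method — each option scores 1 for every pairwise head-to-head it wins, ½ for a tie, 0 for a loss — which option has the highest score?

Y

W: beats Z; loses to Y and X → score 1.
Y: beats W, Z, and X → score 3.
Z: loses to W, Y, and X → score 0.
X: beats W and Z; loses to Y → score 2.
Y has the best pairwise record.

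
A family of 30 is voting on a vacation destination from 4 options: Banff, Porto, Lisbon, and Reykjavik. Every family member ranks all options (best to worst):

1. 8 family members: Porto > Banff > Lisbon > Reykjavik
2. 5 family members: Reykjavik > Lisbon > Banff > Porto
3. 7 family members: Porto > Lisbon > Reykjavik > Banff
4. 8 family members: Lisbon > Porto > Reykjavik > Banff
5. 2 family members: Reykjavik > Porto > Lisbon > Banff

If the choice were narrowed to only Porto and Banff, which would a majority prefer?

Porto

Voters preferring Porto to Banff: 25; preferring Banff to Porto: 5.
Porto wins the head-to-head.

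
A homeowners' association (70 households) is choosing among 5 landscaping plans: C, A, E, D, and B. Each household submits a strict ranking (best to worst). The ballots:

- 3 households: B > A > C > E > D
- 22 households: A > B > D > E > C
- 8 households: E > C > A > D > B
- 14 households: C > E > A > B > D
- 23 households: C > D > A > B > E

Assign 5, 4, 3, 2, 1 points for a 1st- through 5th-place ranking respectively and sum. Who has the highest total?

A

C: 3·3 + 22·1 + 8·4 + 14·5 + 23·5 = 248
A: 3·4 + 22·5 + 8·3 + 14·3 + 23·3 = 257
E: 3·2 + 22·2 + 8·5 + 14·4 + 23·1 = 169
D: 3·1 + 22·3 + 8·2 + 14·1 + 23·4 = 191
B: 3·5 + 22·4 + 8·1 + 14·2 + 23·2 = 185
A has the highest Borda score (257).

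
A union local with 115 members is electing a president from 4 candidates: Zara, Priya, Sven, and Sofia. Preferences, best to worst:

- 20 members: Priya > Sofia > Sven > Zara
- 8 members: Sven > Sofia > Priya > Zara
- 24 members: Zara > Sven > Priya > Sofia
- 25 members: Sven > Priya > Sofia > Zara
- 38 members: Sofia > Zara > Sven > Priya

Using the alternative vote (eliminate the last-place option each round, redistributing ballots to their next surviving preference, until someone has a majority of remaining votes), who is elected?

Round 1: Zara 24, Priya 20, Sven 33, Sofia 38. Eliminate Priya.
Round 2: Zara 24, Sven 33, Sofia 58. Sofia has a majority.

Sofia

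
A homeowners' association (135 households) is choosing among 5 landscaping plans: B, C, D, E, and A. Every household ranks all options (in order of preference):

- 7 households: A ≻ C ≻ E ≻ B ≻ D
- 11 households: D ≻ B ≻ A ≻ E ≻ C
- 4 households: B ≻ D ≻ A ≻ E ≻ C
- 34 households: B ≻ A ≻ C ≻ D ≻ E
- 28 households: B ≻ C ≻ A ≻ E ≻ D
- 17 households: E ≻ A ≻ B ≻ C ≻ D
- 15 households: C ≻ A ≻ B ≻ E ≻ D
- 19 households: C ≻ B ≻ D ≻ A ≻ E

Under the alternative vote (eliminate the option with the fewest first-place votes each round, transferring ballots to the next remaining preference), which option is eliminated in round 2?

Round 1: B 66, C 34, D 11, E 17, A 7. Eliminate A.
Round 2: B 66, C 41, D 11, E 17. Eliminate D.

D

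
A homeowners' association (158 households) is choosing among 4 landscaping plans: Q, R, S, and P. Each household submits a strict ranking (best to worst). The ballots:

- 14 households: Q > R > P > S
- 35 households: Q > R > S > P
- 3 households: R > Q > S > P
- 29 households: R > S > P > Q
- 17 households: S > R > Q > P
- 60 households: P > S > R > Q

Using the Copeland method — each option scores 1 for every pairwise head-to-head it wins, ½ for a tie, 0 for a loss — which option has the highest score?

R

Q: loses to R, S, and P → score 0.
R: beats Q, S, and P → score 3.
S: beats Q and P; loses to R → score 2.
P: beats Q; loses to R and S → score 1.
R has the best pairwise record.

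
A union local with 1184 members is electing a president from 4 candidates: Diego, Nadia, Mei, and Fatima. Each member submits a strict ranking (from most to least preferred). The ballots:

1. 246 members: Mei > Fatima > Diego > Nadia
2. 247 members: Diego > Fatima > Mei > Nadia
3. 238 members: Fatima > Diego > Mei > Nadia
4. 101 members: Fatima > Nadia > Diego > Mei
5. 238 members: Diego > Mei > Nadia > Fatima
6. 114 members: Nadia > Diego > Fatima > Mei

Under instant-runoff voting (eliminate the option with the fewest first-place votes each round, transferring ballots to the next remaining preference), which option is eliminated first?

Round 1: Diego 485, Nadia 114, Mei 246, Fatima 339. Eliminate Nadia.

Nadia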